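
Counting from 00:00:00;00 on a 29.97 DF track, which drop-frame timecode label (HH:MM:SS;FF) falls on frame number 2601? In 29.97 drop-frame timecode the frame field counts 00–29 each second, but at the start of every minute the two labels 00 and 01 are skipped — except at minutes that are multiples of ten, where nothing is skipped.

Each 10-minute DF block holds 10 × 60 × 30 − 9 × 2 = 17982 frames. 2601 ÷ 17982 → 0 full blocks, remainder 2601.
Within the partial block the first minute is 1800 frames and each further minute 1798, so 1 further minute boundary passed. Total skipped labels = 18 × 0 + 2 × 1 = 2.
Non-drop label index = 2601 + 2 = 2603; at 30 labels/s that is 00:01:26:23, i.e. DF 00:01:26;23.

00:01:26;23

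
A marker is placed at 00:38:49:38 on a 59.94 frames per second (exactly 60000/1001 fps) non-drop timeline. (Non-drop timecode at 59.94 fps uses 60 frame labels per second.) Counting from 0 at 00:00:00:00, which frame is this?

Total seconds to the label: (0 × 3600 + 38 × 60 + 49) = 2329.
Frame index = 2329 × 60 + 38 = 139778.

frame 139778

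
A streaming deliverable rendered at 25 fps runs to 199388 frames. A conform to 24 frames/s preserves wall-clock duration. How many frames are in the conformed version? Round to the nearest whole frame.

Frames at target rate = 199388 × (24) / (25) = 4785312/25 ≈ 191412.480.
Nearest whole frame: 191412.

191412 frames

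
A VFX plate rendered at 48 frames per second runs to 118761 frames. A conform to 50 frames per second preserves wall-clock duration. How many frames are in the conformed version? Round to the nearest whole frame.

123709 frames

Frames at target rate = 118761 × (50) / (48) = 989675/8 ≈ 123709.375.
Nearest whole frame: 123709.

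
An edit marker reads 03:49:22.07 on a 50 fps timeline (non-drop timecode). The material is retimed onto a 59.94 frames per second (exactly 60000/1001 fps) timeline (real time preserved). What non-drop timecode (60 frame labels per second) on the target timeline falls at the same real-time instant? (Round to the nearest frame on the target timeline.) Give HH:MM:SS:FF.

03:49:08:23

Source frame index: (3×3600 + 49×60 + 22) × 50 + 7 = 688107.
Real time: 688107 / (50) = 688107/50 s.
Target frame: (688107/50) × (60000/1001) = 117961200/143 ≈ 824903.497 → 824903.
At 60 labels/s: frame 824903 → 03:49:08:23.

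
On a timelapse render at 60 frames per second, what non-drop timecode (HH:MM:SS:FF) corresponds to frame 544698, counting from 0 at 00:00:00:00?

544698 ÷ 60 = 9078 full seconds, remainder 18 frames.
9078 s = 2 h 31 min 18 s.
Timecode: 02:31:18:18.

02:31:18:18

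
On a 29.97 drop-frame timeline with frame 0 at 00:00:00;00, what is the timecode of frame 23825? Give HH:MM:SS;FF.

00:13:14;29

Ten DF minutes hold 17982 frames, so frame 23825 lies in block 1 (frames 17982–35963) with 5843 frames into that block.
The block's first minute is 1800 frames and the rest 1798 each; 5843 frames reaches minute 3, so 1 × 18 + 3 × 2 = 24 labels have been skipped so far.
Adding those back, label number 23825 + 24 = 23849 at 30 labels/s is 794 s + 29 f = 0 h 13 min 14 s frame 29, i.e. 00:13:14;29.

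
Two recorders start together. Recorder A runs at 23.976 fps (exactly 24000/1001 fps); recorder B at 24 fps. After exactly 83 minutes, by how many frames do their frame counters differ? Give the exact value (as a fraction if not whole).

83 min = 4980 s.
A emits 24000/1001 × 4980 = 119520000/1001 frames; B emits 24 × 4980 = 119520.
Difference = 119520/1001 frames (≈ 119.4006); B is ahead of A.

119520/1001 frames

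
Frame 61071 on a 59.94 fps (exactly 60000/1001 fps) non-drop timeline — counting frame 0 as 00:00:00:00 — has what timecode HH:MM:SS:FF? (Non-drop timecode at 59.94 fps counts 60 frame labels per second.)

00:16:57:51

61071 ÷ 60 = 1017 full seconds, remainder 51 frames.
1017 s = 0 h 16 min 57 s.
Timecode: 00:16:57:51.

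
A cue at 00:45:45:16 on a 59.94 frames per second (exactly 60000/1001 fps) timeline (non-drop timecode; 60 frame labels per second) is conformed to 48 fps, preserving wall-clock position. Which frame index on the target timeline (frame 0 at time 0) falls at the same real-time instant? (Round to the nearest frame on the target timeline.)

Source frame index: (0×3600 + 45×60 + 45) × 60 + 16 = 164716.
Real time: 164716 / (60000/1001) = 41220179/15000 s.
Target frame: (41220179/15000) × (48) = 82440358/625 ≈ 131904.573 → 131905.

frame 131905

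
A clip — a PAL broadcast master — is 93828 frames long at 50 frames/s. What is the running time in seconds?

Running time = 93828 / (50) = 1876.56 s.

1876.56 seconds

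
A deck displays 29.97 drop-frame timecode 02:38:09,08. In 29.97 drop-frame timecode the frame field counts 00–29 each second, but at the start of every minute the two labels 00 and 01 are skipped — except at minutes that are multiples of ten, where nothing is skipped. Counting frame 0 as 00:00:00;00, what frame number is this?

284392

As if non-drop at 30 labels/s: (2 × 3600 + 38 × 60 + 9) × 30 + 8 = 284678.
Minute boundaries passed: 158; those not divisible by 10: 158 − 15 = 143; dropped labels = 2 × 143 = 286.
Actual frame index = 284678 − 286 = 284392.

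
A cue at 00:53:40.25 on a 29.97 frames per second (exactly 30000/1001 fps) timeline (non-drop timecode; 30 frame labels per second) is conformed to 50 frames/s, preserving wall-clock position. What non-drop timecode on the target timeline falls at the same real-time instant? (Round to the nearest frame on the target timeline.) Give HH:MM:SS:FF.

Source frame index: (0×3600 + 53×60 + 40) × 30 + 25 = 96625.
Real time: 96625 / (30000/1001) = 773773/240 s.
Target frame: (773773/240) × (50) = 3868865/24 ≈ 161202.708 → 161203.
At 50 labels/s: frame 161203 → 00:53:44:03.

00:53:44:03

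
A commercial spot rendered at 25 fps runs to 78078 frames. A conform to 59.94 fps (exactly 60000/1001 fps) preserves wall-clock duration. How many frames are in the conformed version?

Target frames = source frames × (target rate / source rate) = 78078 × (60000/1001)/(25) = 78078 × 2400/1001 = 187200.

187200 frames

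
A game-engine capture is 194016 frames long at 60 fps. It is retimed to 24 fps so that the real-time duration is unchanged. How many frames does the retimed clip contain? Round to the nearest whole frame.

77606 frames

Frames at target rate = 194016 × (24) / (60) = 388032/5 ≈ 77606.400.
Nearest whole frame: 77606.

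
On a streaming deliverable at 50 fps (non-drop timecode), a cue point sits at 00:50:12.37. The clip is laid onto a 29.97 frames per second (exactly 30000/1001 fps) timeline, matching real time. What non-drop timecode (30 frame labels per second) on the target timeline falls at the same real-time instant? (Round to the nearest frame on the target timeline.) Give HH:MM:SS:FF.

00:50:09:22

Source frame index: (0×3600 + 50×60 + 12) × 50 + 37 = 150637.
Real time: 150637 / (50) = 150637/50 s.
Target frame: (150637/50) × (30000/1001) = 90382200/1001 ≈ 90291.908 → 90292.
At 30 labels/s: frame 90292 → 00:50:09:22.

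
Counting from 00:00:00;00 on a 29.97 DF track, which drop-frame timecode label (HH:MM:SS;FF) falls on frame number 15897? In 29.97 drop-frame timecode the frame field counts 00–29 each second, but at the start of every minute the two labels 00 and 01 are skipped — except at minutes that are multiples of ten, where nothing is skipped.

Each 10-minute DF block holds 10 × 60 × 30 − 9 × 2 = 17982 frames. 15897 ÷ 17982 → 0 full blocks, remainder 15897.
Within the partial block the first minute is 1800 frames and each further minute 1798, so 8 further minute boundaries passed. Total skipped labels = 18 × 0 + 2 × 8 = 16.
Non-drop label index = 15897 + 16 = 15913; at 30 labels/s that is 00:08:50:13, i.e. DF 00:08:50;13.

00:08:50;13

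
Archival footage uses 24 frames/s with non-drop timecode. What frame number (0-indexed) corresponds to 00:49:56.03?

71907

Total seconds to the label: (0 × 3600 + 49 × 60 + 56) = 2996.
Frame index = 2996 × 24 + 3 = 71907.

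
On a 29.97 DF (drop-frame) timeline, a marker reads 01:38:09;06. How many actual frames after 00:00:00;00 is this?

176498

Complete 10-minute blocks: 9, each 17982 frames → 161838.
Remaining 8 whole minutes in the current block: 1800 + 7 × 1798 = 14386 frames.
Within the current minute: 9 × 30 + 6 − 2 = 274 (labels ;00/;01 skipped at this minute). Total = 161838 + 14386 + 274 = 176498.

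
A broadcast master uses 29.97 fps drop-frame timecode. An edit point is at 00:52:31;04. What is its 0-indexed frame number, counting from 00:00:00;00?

Complete 10-minute blocks: 5, each 17982 frames → 89910.
Remaining 2 whole minutes in the current block: 1800 + 1 × 1798 = 3598 frames.
Within the current minute: 31 × 30 + 4 − 2 = 932 (labels ;00/;01 skipped at this minute). Total = 89910 + 3598 + 932 = 94440.

94440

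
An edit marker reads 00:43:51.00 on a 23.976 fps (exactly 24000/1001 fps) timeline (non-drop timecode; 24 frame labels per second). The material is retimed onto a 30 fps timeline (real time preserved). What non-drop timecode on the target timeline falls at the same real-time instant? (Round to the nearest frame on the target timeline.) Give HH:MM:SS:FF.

Source frame index: (0×3600 + 43×60 + 51) × 24 + 0 = 63144.
Real time: 63144 / (24000/1001) = 2633631/1000 s.
Target frame: (2633631/1000) × (30) = 7900893/100 ≈ 79008.930 → 79009.
At 30 labels/s: frame 79009 → 00:43:53:19.

00:43:53:19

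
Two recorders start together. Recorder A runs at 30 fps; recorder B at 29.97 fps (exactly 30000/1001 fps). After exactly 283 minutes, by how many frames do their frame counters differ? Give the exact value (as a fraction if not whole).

283 min = 16980 s.
A emits 30 × 16980 = 509400 frames; B emits 30000/1001 × 16980 = 509400000/1001.
Difference = 509400/1001 frames (≈ 508.8911); B is behind A.

509400/1001 frames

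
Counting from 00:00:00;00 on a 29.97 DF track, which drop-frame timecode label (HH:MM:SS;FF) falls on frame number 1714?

00:00:57;04

Ten DF minutes hold 17982 frames, so frame 1714 lies in block 0 (frames 0–17981) with 1714 frames into that block.
The block's first minute is 1800 frames and the rest 1798 each; 1714 frames reaches minute 0, so 0 × 18 + 0 × 2 = 0 labels have been skipped so far.
Adding those back, label number 1714 + 0 = 1714 at 30 labels/s is 57 s + 4 f = 0 h 0 min 57 s frame 4, i.e. 00:00:57;04.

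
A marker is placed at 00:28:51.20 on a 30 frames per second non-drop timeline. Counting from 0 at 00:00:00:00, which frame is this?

51950

Total seconds to the label: (0 × 3600 + 28 × 60 + 51) = 1731.
Frame index = 1731 × 30 + 20 = 51950.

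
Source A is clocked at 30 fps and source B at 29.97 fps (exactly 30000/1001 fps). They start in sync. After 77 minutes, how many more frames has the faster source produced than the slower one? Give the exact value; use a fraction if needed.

77 min = 4620 s.
A emits 30 × 4620 = 138600 frames; B emits 30000/1001 × 4620 = 1800000/13.
Difference = 1800/13 frames (≈ 138.4615); B is behind A.

1800/13 frames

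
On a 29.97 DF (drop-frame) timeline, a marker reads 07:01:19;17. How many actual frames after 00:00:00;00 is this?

As if non-drop at 30 labels/s: (7 × 3600 + 1 × 60 + 19) × 30 + 17 = 758387.
Minute boundaries passed: 421; those not divisible by 10: 421 − 42 = 379; dropped labels = 2 × 379 = 758.
Actual frame index = 758387 − 758 = 757629.

757629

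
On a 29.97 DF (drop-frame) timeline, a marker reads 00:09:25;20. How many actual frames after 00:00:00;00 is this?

16952

As if non-drop at 30 labels/s: (0 × 3600 + 9 × 60 + 25) × 30 + 20 = 16970.
Minute boundaries passed: 9; those not divisible by 10: 9 − 0 = 9; dropped labels = 2 × 9 = 18.
Actual frame index = 16970 − 18 = 16952.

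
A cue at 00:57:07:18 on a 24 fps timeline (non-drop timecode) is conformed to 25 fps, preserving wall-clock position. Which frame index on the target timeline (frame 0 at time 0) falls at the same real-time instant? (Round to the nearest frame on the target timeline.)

Source frame index: (0×3600 + 57×60 + 7) × 24 + 18 = 82266.
Real time: 82266 / (24) = 13711/4 s.
Target frame: (13711/4) × (25) = 342775/4 ≈ 85693.750 → 85694.

frame 85694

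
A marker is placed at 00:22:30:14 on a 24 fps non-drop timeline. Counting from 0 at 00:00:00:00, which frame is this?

frame 32414

Total seconds to the label: (0 × 3600 + 22 × 60 + 30) = 1350.
Frame index = 1350 × 24 + 14 = 32414.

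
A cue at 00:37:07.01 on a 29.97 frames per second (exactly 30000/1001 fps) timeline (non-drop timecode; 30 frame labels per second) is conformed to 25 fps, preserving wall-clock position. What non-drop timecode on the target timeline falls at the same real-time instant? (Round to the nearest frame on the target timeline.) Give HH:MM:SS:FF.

00:37:09:07

Source frame index: (0×3600 + 37×60 + 7) × 30 + 1 = 66811.
Real time: 66811 / (30000/1001) = 66877811/30000 s.
Target frame: (66877811/30000) × (25) = 66877811/1200 ≈ 55731.509 → 55732.
At 25 labels/s: frame 55732 → 00:37:09:07.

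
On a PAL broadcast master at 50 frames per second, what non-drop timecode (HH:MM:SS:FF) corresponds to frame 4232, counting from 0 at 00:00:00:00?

00:01:24:32

4232 ÷ 50 = 84 full seconds, remainder 32 frames.
84 s = 0 h 1 min 24 s.
Timecode: 00:01:24:32.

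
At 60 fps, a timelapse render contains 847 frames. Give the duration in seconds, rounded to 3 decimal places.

14.117 seconds

Running time = 847 × 1/60 = 847/60 s ≈ 14.117 s.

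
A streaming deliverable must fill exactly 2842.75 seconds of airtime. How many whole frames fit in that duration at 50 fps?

Frames = 2842.75 × 50 = 284275/2 ≈ 142137.5000.
Complete frames: 142137.

142137 frames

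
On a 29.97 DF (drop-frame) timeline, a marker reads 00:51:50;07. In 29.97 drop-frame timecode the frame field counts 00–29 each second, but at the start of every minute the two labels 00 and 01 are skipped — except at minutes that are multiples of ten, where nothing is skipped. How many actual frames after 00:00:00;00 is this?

Complete 10-minute blocks: 5, each 17982 frames → 89910.
Remaining 1 whole minute in the current block: 1800 + 0 × 1798 = 1800 frames.
Within the current minute: 50 × 30 + 7 − 2 = 1505 (labels ;00/;01 skipped at this minute). Total = 89910 + 1800 + 1505 = 93215.

93215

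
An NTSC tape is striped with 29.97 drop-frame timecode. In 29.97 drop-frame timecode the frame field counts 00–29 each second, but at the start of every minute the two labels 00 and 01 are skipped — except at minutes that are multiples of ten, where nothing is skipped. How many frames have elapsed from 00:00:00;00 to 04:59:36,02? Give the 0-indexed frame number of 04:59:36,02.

As if non-drop at 30 labels/s: (4 × 3600 + 59 × 60 + 36) × 30 + 2 = 539282.
Minute boundaries passed: 299; those not divisible by 10: 299 − 29 = 270; dropped labels = 2 × 270 = 540.
Actual frame index = 539282 − 540 = 538742.

538742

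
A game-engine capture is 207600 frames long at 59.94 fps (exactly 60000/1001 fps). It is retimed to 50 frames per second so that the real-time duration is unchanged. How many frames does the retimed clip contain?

173173 frames

Target frames = source frames × (target rate / source rate) = 207600 × (50)/(60000/1001) = 207600 × 1001/1200 = 173173.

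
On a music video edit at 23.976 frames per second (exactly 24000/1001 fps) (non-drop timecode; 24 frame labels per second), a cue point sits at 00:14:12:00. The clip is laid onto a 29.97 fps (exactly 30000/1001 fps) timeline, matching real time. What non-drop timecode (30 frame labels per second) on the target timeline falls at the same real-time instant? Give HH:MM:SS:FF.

00:14:12:00

Source frame index: (0×3600 + 14×60 + 12) × 24 + 0 = 20448.
Real time: 20448 / (24000/1001) = 213213/250 s.
Target frame: (213213/250) × (30000/1001) = 25560.
At 30 labels/s: frame 25560 → 00:14:12:00.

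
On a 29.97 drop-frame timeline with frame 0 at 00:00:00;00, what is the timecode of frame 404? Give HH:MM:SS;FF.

00:00:13;14

Ten DF minutes hold 17982 frames, so frame 404 lies in block 0 (frames 0–17981) with 404 frames into that block.
The block's first minute is 1800 frames and the rest 1798 each; 404 frames reaches minute 0, so 0 × 18 + 0 × 2 = 0 labels have been skipped so far.
Adding those back, label number 404 + 0 = 404 at 30 labels/s is 13 s + 14 f = 0 h 0 min 13 s frame 14, i.e. 00:00:13;14.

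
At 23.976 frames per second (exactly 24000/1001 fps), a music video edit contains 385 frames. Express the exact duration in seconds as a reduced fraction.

Running time = 385 ÷ (24000/1001) = 385 × 1001/24000 = 77077/4800 s.

77077/4800 seconds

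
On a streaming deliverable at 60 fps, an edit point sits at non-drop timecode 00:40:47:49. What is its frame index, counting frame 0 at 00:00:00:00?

frame 146869

Total seconds to the label: (0 × 3600 + 40 × 60 + 47) = 2447.
Frame index = 2447 × 60 + 49 = 146869.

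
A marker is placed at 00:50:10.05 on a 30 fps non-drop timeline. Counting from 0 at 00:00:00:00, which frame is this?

90305

Total seconds to the label: (0 × 3600 + 50 × 60 + 10) = 3010.
Frame index = 3010 × 30 + 5 = 90305.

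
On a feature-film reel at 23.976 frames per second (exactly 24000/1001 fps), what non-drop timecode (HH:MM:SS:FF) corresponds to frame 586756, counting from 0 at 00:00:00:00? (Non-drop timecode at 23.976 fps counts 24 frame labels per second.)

586756 ÷ 24 = 24448 full seconds, remainder 4 frames.
24448 s = 6 h 47 min 28 s.
Timecode: 06:47:28:04.

06:47:28:04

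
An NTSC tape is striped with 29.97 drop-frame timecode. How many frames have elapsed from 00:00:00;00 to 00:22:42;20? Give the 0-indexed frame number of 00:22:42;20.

As if non-drop at 30 labels/s: (0 × 3600 + 22 × 60 + 42) × 30 + 20 = 40880.
Minute boundaries passed: 22; those not divisible by 10: 22 − 2 = 20; dropped labels = 2 × 20 = 40.
Actual frame index = 40880 − 40 = 40840.

40840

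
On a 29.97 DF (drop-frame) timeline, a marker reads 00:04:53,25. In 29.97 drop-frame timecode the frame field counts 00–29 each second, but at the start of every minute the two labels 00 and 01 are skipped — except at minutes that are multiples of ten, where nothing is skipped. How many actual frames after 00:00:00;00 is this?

8807

Complete 10-minute blocks: 0, each 17982 frames → 0.
Remaining 4 whole minutes in the current block: 1800 + 3 × 1798 = 7194 frames.
Within the current minute: 53 × 30 + 25 − 2 = 1613 (labels ;00/;01 skipped at this minute). Total = 0 + 7194 + 1613 = 8807.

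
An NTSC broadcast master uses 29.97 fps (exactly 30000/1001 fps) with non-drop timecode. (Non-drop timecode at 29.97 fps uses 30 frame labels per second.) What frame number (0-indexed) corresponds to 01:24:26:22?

152002

Total seconds to the label: (1 × 3600 + 24 × 60 + 26) = 5066.
Frame index = 5066 × 30 + 22 = 152002.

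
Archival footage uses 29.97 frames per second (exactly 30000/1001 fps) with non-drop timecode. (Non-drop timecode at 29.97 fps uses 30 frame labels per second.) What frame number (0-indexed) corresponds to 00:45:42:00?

frame 82260

Total seconds to the label: (0 × 3600 + 45 × 60 + 42) = 2742.
Frame index = 2742 × 30 + 0 = 82260.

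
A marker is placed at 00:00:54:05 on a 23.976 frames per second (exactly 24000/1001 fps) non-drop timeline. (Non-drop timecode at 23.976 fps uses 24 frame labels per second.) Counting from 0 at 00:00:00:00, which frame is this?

1301

Total seconds to the label: (0 × 3600 + 0 × 60 + 54) = 54.
Frame index = 54 × 24 + 5 = 1301.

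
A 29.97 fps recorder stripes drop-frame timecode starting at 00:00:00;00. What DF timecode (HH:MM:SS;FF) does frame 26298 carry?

00:14:37;14

Each 10-minute DF block holds 10 × 60 × 30 − 9 × 2 = 17982 frames. 26298 ÷ 17982 → 1 full block, remainder 8316.
Within the partial block the first minute is 1800 frames and each further minute 1798, so 4 further minute boundaries passed. Total skipped labels = 18 × 1 + 2 × 4 = 26.
Non-drop label index = 26298 + 26 = 26324; at 30 labels/s that is 00:14:37:14, i.e. DF 00:14:37;14.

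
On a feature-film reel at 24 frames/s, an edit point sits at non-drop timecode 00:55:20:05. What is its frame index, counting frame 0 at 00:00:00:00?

79685

Total seconds to the label: (0 × 3600 + 55 × 60 + 20) = 3320.
Frame index = 3320 × 24 + 5 = 79685.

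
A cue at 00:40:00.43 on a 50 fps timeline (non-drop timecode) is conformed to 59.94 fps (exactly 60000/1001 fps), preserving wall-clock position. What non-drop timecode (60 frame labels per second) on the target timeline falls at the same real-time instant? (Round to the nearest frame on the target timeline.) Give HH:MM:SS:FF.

Source frame index: (0×3600 + 40×60 + 0) × 50 + 43 = 120043.
Real time: 120043 / (50) = 120043/50 s.
Target frame: (120043/50) × (60000/1001) = 1870800/13 ≈ 143907.692 → 143908.
At 60 labels/s: frame 143908 → 00:39:58:28.

00:39:58:28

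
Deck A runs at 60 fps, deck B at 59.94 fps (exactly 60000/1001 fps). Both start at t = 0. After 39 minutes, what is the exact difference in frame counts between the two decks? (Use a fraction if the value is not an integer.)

39 min = 2340 s.
A emits 60 × 2340 = 140400 frames; B emits 60000/1001 × 2340 = 10800000/77.
Difference = 10800/77 frames (≈ 140.2597); B is behind A.

10800/77 frames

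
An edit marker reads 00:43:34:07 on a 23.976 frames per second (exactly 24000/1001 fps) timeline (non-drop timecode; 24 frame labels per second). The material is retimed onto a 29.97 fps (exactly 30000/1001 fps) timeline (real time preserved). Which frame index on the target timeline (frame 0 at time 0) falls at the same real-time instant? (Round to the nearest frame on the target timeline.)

Source frame index: (0×3600 + 43×60 + 34) × 24 + 7 = 62743.
Real time: 62743 / (24000/1001) = 62805743/24000 s.
Target frame: (62805743/24000) × (30000/1001) = 313715/4 ≈ 78428.750 → 78429.

frame 78429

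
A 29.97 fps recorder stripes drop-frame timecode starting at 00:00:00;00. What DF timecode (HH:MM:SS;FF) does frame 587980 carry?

05:26:58;28

Each 10-minute DF block holds 10 × 60 × 30 − 9 × 2 = 17982 frames. 587980 ÷ 17982 → 32 full blocks, remainder 12556.
Within the partial block the first minute is 1800 frames and each further minute 1798, so 6 further minute boundaries passed. Total skipped labels = 18 × 32 + 2 × 6 = 588.
Non-drop label index = 587980 + 588 = 588568; at 30 labels/s that is 05:26:58:28, i.e. DF 05:26:58;28.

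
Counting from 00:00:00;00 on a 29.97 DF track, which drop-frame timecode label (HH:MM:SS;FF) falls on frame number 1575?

00:00:52;15

Ten DF minutes hold 17982 frames, so frame 1575 lies in block 0 (frames 0–17981) with 1575 frames into that block.
The block's first minute is 1800 frames and the rest 1798 each; 1575 frames reaches minute 0, so 0 × 18 + 0 × 2 = 0 labels have been skipped so far.
Adding those back, label number 1575 + 0 = 1575 at 30 labels/s is 52 s + 15 f = 0 h 0 min 52 s frame 15, i.e. 00:00:52;15.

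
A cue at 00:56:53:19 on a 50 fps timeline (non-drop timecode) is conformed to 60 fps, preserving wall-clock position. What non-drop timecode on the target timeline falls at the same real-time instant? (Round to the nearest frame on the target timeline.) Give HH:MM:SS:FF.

Source frame index: (0×3600 + 56×60 + 53) × 50 + 19 = 170669.
Real time: 170669 / (50) = 170669/50 s.
Target frame: (170669/50) × (60) = 1024014/5 ≈ 204802.800 → 204803.
At 60 labels/s: frame 204803 → 00:56:53:23.

00:56:53:23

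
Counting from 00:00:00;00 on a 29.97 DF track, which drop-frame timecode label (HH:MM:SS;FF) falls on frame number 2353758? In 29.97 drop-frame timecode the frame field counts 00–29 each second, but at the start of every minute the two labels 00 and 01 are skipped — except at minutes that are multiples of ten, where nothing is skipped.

Ten DF minutes hold 17982 frames, so frame 2353758 lies in block 130 (frames 2337660–2355641) with 16098 frames into that block.
The block's first minute is 1800 frames and the rest 1798 each; 16098 frames reaches minute 8, so 130 × 18 + 8 × 2 = 2356 labels have been skipped so far.
Adding those back, label number 2353758 + 2356 = 2356114 at 30 labels/s is 78537 s + 4 f = 21 h 48 min 57 s frame 4, i.e. 21:48:57;04.

21:48:57;04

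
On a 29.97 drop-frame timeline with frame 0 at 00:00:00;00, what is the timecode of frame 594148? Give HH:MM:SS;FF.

Ten DF minutes hold 17982 frames, so frame 594148 lies in block 33 (frames 593406–611387) with 742 frames into that block.
The block's first minute is 1800 frames and the rest 1798 each; 742 frames reaches minute 0, so 33 × 18 + 0 × 2 = 594 labels have been skipped so far.
Adding those back, label number 594148 + 594 = 594742 at 30 labels/s is 19824 s + 22 f = 5 h 30 min 24 s frame 22, i.e. 05:30:24;22.

05:30:24;22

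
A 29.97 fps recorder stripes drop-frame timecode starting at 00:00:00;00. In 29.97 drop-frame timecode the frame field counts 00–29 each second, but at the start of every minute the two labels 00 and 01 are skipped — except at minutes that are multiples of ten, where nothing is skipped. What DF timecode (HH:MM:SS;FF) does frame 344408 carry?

03:11:31;22

Ten DF minutes hold 17982 frames, so frame 344408 lies in block 19 (frames 341658–359639) with 2750 frames into that block.
The block's first minute is 1800 frames and the rest 1798 each; 2750 frames reaches minute 1, so 19 × 18 + 1 × 2 = 344 labels have been skipped so far.
Adding those back, label number 344408 + 344 = 344752 at 30 labels/s is 11491 s + 22 f = 3 h 11 min 31 s frame 22, i.e. 03:11:31;22.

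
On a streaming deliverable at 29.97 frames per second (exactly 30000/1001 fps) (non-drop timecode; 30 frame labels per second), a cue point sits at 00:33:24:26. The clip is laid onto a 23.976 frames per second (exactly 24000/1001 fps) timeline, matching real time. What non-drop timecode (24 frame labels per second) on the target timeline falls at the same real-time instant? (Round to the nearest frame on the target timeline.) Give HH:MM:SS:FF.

00:33:24:21

Source frame index: (0×3600 + 33×60 + 24) × 30 + 26 = 60146.
Real time: 60146 / (30000/1001) = 30103073/15000 s.
Target frame: (30103073/15000) × (24000/1001) = 240584/5 ≈ 48116.800 → 48117.
At 24 labels/s: frame 48117 → 00:33:24:21.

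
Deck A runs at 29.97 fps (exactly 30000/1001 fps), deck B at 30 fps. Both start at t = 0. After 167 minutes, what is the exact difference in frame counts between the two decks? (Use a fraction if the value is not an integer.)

300600/1001 frames

167 min = 10020 s.
A emits 30000/1001 × 10020 = 300600000/1001 frames; B emits 30 × 10020 = 300600.
Difference = 300600/1001 frames (≈ 300.2997); B is ahead of A.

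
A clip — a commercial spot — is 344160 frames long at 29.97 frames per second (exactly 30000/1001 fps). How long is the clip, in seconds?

Running time = 344160 / (30000/1001) = 11483.472 s.

11483.472 seconds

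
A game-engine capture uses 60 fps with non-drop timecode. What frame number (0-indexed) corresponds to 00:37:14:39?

134079

Total seconds to the label: (0 × 3600 + 37 × 60 + 14) = 2234.
Frame index = 2234 × 60 + 39 = 134079.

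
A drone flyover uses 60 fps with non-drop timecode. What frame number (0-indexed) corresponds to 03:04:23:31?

663811

Total seconds to the label: (3 × 3600 + 4 × 60 + 23) = 11063.
Frame index = 11063 × 60 + 31 = 663811.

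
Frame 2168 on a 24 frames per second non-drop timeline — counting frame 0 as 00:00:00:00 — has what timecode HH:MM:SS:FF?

2168 ÷ 24 = 90 full seconds, remainder 8 frames.
90 s = 0 h 1 min 30 s.
Timecode: 00:01:30:08.

00:01:30:08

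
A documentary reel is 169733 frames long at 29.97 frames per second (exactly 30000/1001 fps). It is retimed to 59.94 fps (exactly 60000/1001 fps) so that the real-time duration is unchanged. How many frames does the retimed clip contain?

339466 frames

Target frames = source frames × (target rate / source rate) = 169733 × (60000/1001)/(30000/1001) = 169733 × 2 = 339466.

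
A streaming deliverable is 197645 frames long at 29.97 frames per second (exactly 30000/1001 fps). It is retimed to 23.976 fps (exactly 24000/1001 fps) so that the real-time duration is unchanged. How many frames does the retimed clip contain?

Target frames = source frames × (target rate / source rate) = 197645 × (24000/1001)/(30000/1001) = 197645 × 4/5 = 158116.

158116 frames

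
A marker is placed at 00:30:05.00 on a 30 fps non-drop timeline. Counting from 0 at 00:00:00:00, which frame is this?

frame 54150

Total seconds to the label: (0 × 3600 + 30 × 60 + 5) = 1805.
Frame index = 1805 × 30 + 0 = 54150.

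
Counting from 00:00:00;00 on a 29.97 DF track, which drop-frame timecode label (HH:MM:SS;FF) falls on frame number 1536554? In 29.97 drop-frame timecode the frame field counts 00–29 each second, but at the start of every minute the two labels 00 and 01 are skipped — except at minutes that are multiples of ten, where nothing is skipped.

14:14:29;22

Ten DF minutes hold 17982 frames, so frame 1536554 lies in block 85 (frames 1528470–1546451) with 8084 frames into that block.
The block's first minute is 1800 frames and the rest 1798 each; 8084 frames reaches minute 4, so 85 × 18 + 4 × 2 = 1538 labels have been skipped so far.
Adding those back, label number 1536554 + 1538 = 1538092 at 30 labels/s is 51269 s + 22 f = 14 h 14 min 29 s frame 22, i.e. 14:14:29;22.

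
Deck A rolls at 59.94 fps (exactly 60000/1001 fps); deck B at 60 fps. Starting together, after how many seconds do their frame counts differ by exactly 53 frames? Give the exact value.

53053/60 seconds

The gap grows by |60 − 60000/1001| = 60/1001 frames per second.
Time for a 53-frame gap: 53 ÷ (60/1001) = 53053/60 s.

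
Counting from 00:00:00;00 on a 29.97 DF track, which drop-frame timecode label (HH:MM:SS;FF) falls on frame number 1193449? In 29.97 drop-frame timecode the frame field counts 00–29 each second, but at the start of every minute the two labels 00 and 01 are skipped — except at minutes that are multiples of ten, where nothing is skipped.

Each 10-minute DF block holds 10 × 60 × 30 − 9 × 2 = 17982 frames. 1193449 ÷ 17982 → 66 full blocks, remainder 6637.
Within the partial block the first minute is 1800 frames and each further minute 1798, so 3 further minute boundaries passed. Total skipped labels = 18 × 66 + 2 × 3 = 1194.
Non-drop label index = 1193449 + 1194 = 1194643; at 30 labels/s that is 11:03:41:13, i.e. DF 11:03:41;13.

11:03:41;13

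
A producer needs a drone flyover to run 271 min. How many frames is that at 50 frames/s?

271 min = 16260 s.
Frames = 16260 × 50 = 813000.

813000 frames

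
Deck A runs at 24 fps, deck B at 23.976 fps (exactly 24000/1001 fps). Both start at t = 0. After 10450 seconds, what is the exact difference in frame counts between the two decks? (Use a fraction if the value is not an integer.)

A emits 24 × 10450 = 250800 frames; B emits 24000/1001 × 10450 = 22800000/91.
Difference = 22800/91 frames (≈ 250.5495); B is behind A.

22800/91 frames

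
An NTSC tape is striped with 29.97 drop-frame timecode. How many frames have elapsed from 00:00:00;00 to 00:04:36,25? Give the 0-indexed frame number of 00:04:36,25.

8297

As if non-drop at 30 labels/s: (0 × 3600 + 4 × 60 + 36) × 30 + 25 = 8305.
Minute boundaries passed: 4; those not divisible by 10: 4 − 0 = 4; dropped labels = 2 × 4 = 8.
Actual frame index = 8305 − 8 = 8297.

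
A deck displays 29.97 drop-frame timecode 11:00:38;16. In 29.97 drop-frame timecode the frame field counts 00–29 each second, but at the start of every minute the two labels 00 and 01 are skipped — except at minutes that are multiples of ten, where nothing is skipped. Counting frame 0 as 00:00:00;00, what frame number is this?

1187968

As if non-drop at 30 labels/s: (11 × 3600 + 0 × 60 + 38) × 30 + 16 = 1189156.
Minute boundaries passed: 660; those not divisible by 10: 660 − 66 = 594; dropped labels = 2 × 594 = 1188.
Actual frame index = 1189156 − 1188 = 1187968.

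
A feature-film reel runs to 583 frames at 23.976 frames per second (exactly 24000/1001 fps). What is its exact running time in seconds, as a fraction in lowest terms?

Running time = 583 ÷ (24000/1001) = 583 × 1001/24000 = 583583/24000 s.

583583/24000 seconds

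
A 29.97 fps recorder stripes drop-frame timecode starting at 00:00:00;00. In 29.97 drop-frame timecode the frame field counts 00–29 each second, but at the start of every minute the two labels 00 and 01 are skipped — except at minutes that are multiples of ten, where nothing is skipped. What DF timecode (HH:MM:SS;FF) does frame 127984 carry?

01:11:10;12

Each 10-minute DF block holds 10 × 60 × 30 − 9 × 2 = 17982 frames. 127984 ÷ 17982 → 7 full blocks, remainder 2110.
Within the partial block the first minute is 1800 frames and each further minute 1798, so 1 further minute boundary passed. Total skipped labels = 18 × 7 + 2 × 1 = 128.
Non-drop label index = 127984 + 128 = 128112; at 30 labels/s that is 01:11:10:12, i.e. DF 01:11:10;12.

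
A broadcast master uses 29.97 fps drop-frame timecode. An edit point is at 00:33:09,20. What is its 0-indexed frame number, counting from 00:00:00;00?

59630

Complete 10-minute blocks: 3, each 17982 frames → 53946.
Remaining 3 whole minutes in the current block: 1800 + 2 × 1798 = 5396 frames.
Within the current minute: 9 × 30 + 20 − 2 = 288 (labels ;00/;01 skipped at this minute). Total = 53946 + 5396 + 288 = 59630.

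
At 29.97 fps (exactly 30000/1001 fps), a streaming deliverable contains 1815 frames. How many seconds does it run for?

Running time = 1815 / (30000/1001) = 60.5605 s.

60.5605 seconds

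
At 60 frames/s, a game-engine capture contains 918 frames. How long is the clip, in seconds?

15.3 seconds

Running time = 918 / (60) = 15.3 s.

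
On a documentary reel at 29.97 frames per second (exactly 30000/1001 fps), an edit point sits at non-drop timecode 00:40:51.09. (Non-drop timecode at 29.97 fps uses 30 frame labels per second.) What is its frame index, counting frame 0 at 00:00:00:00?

73539

Total seconds to the label: (0 × 3600 + 40 × 60 + 51) = 2451.
Frame index = 2451 × 30 + 9 = 73539.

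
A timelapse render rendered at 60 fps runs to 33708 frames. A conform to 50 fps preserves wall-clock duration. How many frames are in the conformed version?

28090 frames

Target frames = source frames × (target rate / source rate) = 33708 × (50)/(60) = 33708 × 5/6 = 28090.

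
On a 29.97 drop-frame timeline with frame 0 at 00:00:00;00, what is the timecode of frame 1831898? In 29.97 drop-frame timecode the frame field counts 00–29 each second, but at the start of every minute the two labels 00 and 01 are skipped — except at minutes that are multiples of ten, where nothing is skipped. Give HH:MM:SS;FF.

Ten DF minutes hold 17982 frames, so frame 1831898 lies in block 101 (frames 1816182–1834163) with 15716 frames into that block.
The block's first minute is 1800 frames and the rest 1798 each; 15716 frames reaches minute 8, so 101 × 18 + 8 × 2 = 1834 labels have been skipped so far.
Adding those back, label number 1831898 + 1834 = 1833732 at 30 labels/s is 61124 s + 12 f = 16 h 58 min 44 s frame 12, i.e. 16:58:44;12.

16:58:44;12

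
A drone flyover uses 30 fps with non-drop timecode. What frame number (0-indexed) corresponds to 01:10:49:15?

127485

Total seconds to the label: (1 × 3600 + 10 × 60 + 49) = 4249.
Frame index = 4249 × 30 + 15 = 127485.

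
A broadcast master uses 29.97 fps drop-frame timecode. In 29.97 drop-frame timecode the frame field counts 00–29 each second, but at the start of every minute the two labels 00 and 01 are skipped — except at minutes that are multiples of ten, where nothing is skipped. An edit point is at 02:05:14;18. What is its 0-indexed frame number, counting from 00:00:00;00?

As if non-drop at 30 labels/s: (2 × 3600 + 5 × 60 + 14) × 30 + 18 = 225438.
Minute boundaries passed: 125; those not divisible by 10: 125 − 12 = 113; dropped labels = 2 × 113 = 226.
Actual frame index = 225438 − 226 = 225212.

225212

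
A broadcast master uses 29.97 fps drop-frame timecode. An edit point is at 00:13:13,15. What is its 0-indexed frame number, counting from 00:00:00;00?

As if non-drop at 30 labels/s: (0 × 3600 + 13 × 60 + 13) × 30 + 15 = 23805.
Minute boundaries passed: 13; those not divisible by 10: 13 − 1 = 12; dropped labels = 2 × 12 = 24.
Actual frame index = 23805 − 24 = 23781.

23781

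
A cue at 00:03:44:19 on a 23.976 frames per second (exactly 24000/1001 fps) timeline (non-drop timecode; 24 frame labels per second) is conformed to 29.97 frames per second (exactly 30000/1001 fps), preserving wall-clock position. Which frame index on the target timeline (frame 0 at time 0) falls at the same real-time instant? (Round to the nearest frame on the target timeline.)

Source frame index: (0×3600 + 3×60 + 44) × 24 + 19 = 5395.
Real time: 5395 / (24000/1001) = 1080079/4800 s.
Target frame: (1080079/4800) × (30000/1001) = 26975/4 ≈ 6743.750 → 6744.

frame 6744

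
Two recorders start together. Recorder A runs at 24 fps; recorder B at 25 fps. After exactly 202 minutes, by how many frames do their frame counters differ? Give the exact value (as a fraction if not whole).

202 min = 12120 s.
A emits 24 × 12120 = 290880 frames; B emits 25 × 12120 = 303000.
Difference = 12120 frames; B is ahead of A.

12120 frames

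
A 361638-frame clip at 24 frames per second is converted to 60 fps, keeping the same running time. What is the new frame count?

904095 frames

Frames at target rate = 361638 × (60) / (24) = 904095.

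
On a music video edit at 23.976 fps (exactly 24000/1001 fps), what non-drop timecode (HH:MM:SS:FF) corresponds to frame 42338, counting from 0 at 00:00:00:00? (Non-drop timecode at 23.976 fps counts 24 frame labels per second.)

42338 ÷ 24 = 1764 full seconds, remainder 2 frames.
1764 s = 0 h 29 min 24 s.
Timecode: 00:29:24:02.

00:29:24:02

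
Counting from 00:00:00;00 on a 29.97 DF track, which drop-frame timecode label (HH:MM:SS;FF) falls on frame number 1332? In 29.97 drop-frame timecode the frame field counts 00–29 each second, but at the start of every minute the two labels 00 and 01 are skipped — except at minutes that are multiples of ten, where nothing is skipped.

Each 10-minute DF block holds 10 × 60 × 30 − 9 × 2 = 17982 frames. 1332 ÷ 17982 → 0 full blocks, remainder 1332.
Within the partial block the first minute is 1800 frames and each further minute 1798, so 0 further minute boundaries passed. Total skipped labels = 18 × 0 + 2 × 0 = 0.
Non-drop label index = 1332 + 0 = 1332; at 30 labels/s that is 00:00:44:12, i.e. DF 00:00:44;12.

00:00:44;12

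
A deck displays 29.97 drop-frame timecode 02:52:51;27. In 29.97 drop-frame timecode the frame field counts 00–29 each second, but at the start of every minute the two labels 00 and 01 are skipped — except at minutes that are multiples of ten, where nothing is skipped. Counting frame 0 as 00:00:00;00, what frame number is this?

Complete 10-minute blocks: 17, each 17982 frames → 305694.
Remaining 2 whole minutes in the current block: 1800 + 1 × 1798 = 3598 frames.
Within the current minute: 51 × 30 + 27 − 2 = 1555 (labels ;00/;01 skipped at this minute). Total = 305694 + 3598 + 1555 = 310847.

310847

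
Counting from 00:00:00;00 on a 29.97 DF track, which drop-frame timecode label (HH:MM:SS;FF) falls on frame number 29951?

00:16:39;11

Ten DF minutes hold 17982 frames, so frame 29951 lies in block 1 (frames 17982–35963) with 11969 frames into that block.
The block's first minute is 1800 frames and the rest 1798 each; 11969 frames reaches minute 6, so 1 × 18 + 6 × 2 = 30 labels have been skipped so far.
Adding those back, label number 29951 + 30 = 29981 at 30 labels/s is 999 s + 11 f = 0 h 16 min 39 s frame 11, i.e. 00:16:39;11.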